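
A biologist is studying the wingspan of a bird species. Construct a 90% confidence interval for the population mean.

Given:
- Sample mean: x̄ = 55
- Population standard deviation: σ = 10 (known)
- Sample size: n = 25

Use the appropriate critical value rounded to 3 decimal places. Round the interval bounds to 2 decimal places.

The population standard deviation σ is known, so use a z-interval (standard normal critical value).

For 90% confidence, z* = 1.645 (from standard normal table)

Standard error: SE = σ/√n = 10/√25 = 2.000000

Margin of error: E = z* × SE = 1.645 × 2.000000 = 3.2900

Z-interval: x̄ ± E = 55 ± 3.2900 = (51.7100, 58.2900)

Rounded to 2 decimal places:

(51.71, 58.29)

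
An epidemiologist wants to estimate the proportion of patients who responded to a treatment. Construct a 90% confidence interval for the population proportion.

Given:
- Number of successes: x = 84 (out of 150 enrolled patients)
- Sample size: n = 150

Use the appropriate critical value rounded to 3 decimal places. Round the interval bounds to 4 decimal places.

Sample proportion: p̂ = 84/150 = 0.560000

Check conditions for normal approximation:
  np̂ = 84 ≥ 10 ✓
  n(1-p̂) = 66 ≥ 10 ✓

The sample is large enough, so use a z-interval (normal approximation) for the proportion.

For 90% confidence, z* = 1.645 (from standard normal table)

Standard error: SE = √(p̂(1-p̂)/n) = √(0.560000×0.440000/150) = 0.04052982

Margin of error: E = z* × SE = 1.645 × 0.04052982 = 0.066672

Z-interval: p̂ ± E = 0.560000 ± 0.066672 = (0.493328, 0.626672)

Rounded to 4 decimal places:

(0.4933, 0.6267)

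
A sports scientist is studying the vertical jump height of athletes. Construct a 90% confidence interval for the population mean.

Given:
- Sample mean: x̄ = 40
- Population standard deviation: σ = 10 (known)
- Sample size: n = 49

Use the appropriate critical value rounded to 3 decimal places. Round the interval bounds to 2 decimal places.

The population standard deviation σ is known, so use a z-interval (standard normal critical value).

For 90% confidence, z* = 1.645 (from standard normal table)

Standard error: SE = σ/√n = 10/√49 = 1.428571

Margin of error: E = z* × SE = 1.645 × 1.428571 = 2.3500

Z-interval: x̄ ± E = 40 ± 2.3500 = (37.6500, 42.3500)

Rounded to 2 decimal places:

(37.65, 42.35)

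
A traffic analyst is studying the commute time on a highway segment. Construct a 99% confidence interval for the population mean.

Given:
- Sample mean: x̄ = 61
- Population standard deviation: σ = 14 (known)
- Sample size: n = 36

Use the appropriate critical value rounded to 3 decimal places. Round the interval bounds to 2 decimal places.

The population standard deviation σ is known, so use a z-interval (standard normal critical value).

For 99% confidence, z* = 2.576 (from standard normal table)

Standard error: SE = σ/√n = 14/√36 = 2.333333

Margin of error: E = z* × SE = 2.576 × 2.333333 = 6.0107

Z-interval: x̄ ± E = 61 ± 6.0107 = (54.9893, 67.0107)

Rounded to 2 decimal places:

(54.99, 67.01)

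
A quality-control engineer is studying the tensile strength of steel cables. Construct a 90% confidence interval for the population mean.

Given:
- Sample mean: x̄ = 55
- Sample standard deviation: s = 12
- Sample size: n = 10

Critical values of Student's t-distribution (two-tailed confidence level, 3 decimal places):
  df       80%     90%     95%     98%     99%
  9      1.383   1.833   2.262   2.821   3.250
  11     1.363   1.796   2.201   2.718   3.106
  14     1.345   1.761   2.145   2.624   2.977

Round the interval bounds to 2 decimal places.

The population standard deviation σ is unknown (only the sample standard deviation s is given), so use a t-interval with df = n - 1 = 10 - 1 = 9.

For 90% confidence with df = 9, t* = 1.833 (from t-table)

Standard error: SE = s/√n = 12/√10 = 3.794733

Margin of error: E = t* × SE = 1.833 × 3.794733 = 6.9557

T-interval: x̄ ± E = 55 ± 6.9557 = (48.0443, 61.9557)

Rounded to 2 decimal places:

(48.04, 61.96)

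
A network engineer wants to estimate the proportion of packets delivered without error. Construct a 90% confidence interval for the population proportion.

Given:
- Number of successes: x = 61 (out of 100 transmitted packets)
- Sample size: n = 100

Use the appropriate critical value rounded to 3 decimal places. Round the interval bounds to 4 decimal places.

Sample proportion: p̂ = 61/100 = 0.610000

Check conditions for normal approximation:
  np̂ = 61 ≥ 10 ✓
  n(1-p̂) = 39 ≥ 10 ✓

The sample is large enough, so use a z-interval (normal approximation) for the proportion.

For 90% confidence, z* = 1.645 (from standard normal table)

Standard error: SE = √(p̂(1-p̂)/n) = √(0.610000×0.390000/100) = 0.04877499

Margin of error: E = z* × SE = 1.645 × 0.04877499 = 0.080235

Z-interval: p̂ ± E = 0.610000 ± 0.080235 = (0.529765, 0.690235)

Rounded to 4 decimal places:

(0.5298, 0.6902)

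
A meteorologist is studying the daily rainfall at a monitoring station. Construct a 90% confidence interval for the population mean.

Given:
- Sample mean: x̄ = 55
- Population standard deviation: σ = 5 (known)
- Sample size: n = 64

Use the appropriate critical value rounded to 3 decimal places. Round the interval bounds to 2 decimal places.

The population standard deviation σ is known, so use a z-interval (standard normal critical value).

For 90% confidence, z* = 1.645 (from standard normal table)

Standard error: SE = σ/√n = 5/√64 = 0.625000

Margin of error: E = z* × SE = 1.645 × 0.625000 = 1.0281

Z-interval: x̄ ± E = 55 ± 1.0281 = (53.9719, 56.0281)

Rounded to 2 decimal places:

(53.97, 56.03)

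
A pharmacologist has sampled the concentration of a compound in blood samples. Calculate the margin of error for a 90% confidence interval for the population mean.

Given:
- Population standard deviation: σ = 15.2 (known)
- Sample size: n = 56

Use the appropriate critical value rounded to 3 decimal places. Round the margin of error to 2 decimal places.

The population standard deviation σ is known, so use the z-interval margin of error formula.

For 90% confidence, z* = 1.645 (from standard normal table)

Margin of error formula for z-interval: E = z* × σ/√n

E = 1.645 × 15.2/√56
  = 1.645 × 2.031185
  = 3.3413

Rounded to 2 decimal places:

3.34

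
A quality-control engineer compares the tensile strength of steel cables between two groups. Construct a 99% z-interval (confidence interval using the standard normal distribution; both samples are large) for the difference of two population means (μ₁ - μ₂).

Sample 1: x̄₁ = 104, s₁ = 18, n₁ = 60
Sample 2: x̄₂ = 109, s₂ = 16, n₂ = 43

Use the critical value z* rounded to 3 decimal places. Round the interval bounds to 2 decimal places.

Both samples are large (n₁ = 60 ≥ 30, n₂ = 43 ≥ 30), so a z-interval for the difference of means applies.

Point estimate: x̄₁ - x̄₂ = 104 - 109 = -5

Standard error: SE = √(s₁²/n₁ + s₂²/n₂)
= √(18²/60 + 16²/43)
= √(5.400000 + 5.953488)
= 3.369494

For 99% confidence, z* = 2.576 (from standard normal table)
Margin of error: E = z* × SE = 2.576 × 3.369494 = 8.6798

Z-interval: (x̄₁ - x̄₂) ± E = -5 ± 8.6798 = (-13.6798, 3.6798)

Rounded to 2 decimal places:

(-13.68, 3.68)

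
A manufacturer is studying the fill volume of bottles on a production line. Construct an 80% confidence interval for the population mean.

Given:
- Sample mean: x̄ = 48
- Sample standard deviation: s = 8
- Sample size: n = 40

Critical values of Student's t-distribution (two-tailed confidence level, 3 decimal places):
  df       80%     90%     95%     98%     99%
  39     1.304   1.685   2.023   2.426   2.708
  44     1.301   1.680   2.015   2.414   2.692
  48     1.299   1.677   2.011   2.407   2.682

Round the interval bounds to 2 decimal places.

The population standard deviation σ is unknown (only the sample standard deviation s is given), so use a t-interval with df = n - 1 = 40 - 1 = 39.

For 80% confidence with df = 39, t* = 1.304 (from t-table)

Standard error: SE = s/√n = 8/√40 = 1.264911

Margin of error: E = t* × SE = 1.304 × 1.264911 = 1.6494

T-interval: x̄ ± E = 48 ± 1.6494 = (46.3506, 49.6494)

Rounded to 2 decimal places:

(46.35, 49.65)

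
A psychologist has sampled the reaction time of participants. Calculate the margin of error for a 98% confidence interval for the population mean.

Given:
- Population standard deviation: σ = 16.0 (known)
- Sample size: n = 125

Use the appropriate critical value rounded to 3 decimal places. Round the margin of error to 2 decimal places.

The population standard deviation σ is known, so use the z-interval margin of error formula.

For 98% confidence, z* = 2.326 (from standard normal table)

Margin of error formula for z-interval: E = z* × σ/√n

E = 2.326 × 16.0/√125
  = 2.326 × 1.431084
  = 3.3287

Rounded to 2 decimal places:

3.33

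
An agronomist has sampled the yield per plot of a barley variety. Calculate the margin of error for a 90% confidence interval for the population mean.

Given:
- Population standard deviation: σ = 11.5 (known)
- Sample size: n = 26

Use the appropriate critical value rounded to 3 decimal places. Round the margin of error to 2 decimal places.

The population standard deviation σ is known, so use the z-interval margin of error formula.

For 90% confidence, z* = 1.645 (from standard normal table)

Margin of error formula for z-interval: E = z* × σ/√n

E = 1.645 × 11.5/√26
  = 1.645 × 2.255336
  = 3.7100

Rounded to 2 decimal places:

3.71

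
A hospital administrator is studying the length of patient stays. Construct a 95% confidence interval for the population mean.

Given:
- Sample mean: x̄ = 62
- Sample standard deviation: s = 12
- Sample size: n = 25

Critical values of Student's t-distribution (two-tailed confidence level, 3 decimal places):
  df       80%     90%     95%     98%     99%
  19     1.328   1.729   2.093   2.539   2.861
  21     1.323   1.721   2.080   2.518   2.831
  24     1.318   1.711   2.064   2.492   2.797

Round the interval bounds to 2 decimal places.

The population standard deviation σ is unknown (only the sample standard deviation s is given), so use a t-interval with df = n - 1 = 25 - 1 = 24.

For 95% confidence with df = 24, t* = 2.064 (from t-table)

Standard error: SE = s/√n = 12/√25 = 2.400000

Margin of error: E = t* × SE = 2.064 × 2.400000 = 4.9536

T-interval: x̄ ± E = 62 ± 4.9536 = (57.0464, 66.9536)

Rounded to 2 decimal places:

(57.05, 66.95)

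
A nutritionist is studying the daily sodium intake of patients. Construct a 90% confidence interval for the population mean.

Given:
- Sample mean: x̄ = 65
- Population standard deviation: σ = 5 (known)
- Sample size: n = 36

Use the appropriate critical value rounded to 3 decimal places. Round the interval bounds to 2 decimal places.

The population standard deviation σ is known, so use a z-interval (standard normal critical value).

For 90% confidence, z* = 1.645 (from standard normal table)

Standard error: SE = σ/√n = 5/√36 = 0.833333

Margin of error: E = z* × SE = 1.645 × 0.833333 = 1.3708

Z-interval: x̄ ± E = 65 ± 1.3708 = (63.6292, 66.3708)

Rounded to 2 decimal places:

(63.63, 66.37)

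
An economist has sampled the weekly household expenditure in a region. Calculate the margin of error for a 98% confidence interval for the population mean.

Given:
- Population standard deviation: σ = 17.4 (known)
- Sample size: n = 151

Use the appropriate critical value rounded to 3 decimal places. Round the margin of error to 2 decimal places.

The population standard deviation σ is known, so use the z-interval margin of error formula.

For 98% confidence, z* = 2.326 (from standard normal table)

Margin of error formula for z-interval: E = z* × σ/√n

E = 2.326 × 17.4/√151
  = 2.326 × 1.415992
  = 3.2936

Rounded to 2 decimal places:

3.29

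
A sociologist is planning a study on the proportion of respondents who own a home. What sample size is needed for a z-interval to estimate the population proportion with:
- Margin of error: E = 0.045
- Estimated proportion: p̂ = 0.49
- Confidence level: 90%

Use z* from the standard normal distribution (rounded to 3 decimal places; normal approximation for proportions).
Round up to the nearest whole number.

Using z* for proportion z-interval (normal approximation).

For 90% confidence, z* = 1.645 (from standard normal table)

Sample size formula for proportion z-interval: n = z*²p̂(1-p̂)/E²

n = 1.645² × 0.49 × 0.51 / 0.045²
  = 2.706025 × 0.2499 / 0.002025
  = 333.9435

Round up to the nearest whole number: n = 334

334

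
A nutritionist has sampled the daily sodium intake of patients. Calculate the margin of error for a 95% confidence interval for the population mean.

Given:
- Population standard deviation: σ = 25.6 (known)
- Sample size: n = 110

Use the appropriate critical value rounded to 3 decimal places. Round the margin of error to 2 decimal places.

The population standard deviation σ is known, so use the z-interval margin of error formula.

For 95% confidence, z* = 1.96 (from standard normal table)

Margin of error formula for z-interval: E = z* × σ/√n

E = 1.96 × 25.6/√110
  = 1.96 × 2.440864
  = 4.7841

Rounded to 2 decimal places:

4.78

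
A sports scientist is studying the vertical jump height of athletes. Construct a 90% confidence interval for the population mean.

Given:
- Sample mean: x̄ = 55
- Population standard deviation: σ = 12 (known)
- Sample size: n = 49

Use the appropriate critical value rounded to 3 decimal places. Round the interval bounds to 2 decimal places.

The population standard deviation σ is known, so use a z-interval (standard normal critical value).

For 90% confidence, z* = 1.645 (from standard normal table)

Standard error: SE = σ/√n = 12/√49 = 1.714286

Margin of error: E = z* × SE = 1.645 × 1.714286 = 2.8200

Z-interval: x̄ ± E = 55 ± 2.8200 = (52.1800, 57.8200)

Rounded to 2 decimal places:

(52.18, 57.82)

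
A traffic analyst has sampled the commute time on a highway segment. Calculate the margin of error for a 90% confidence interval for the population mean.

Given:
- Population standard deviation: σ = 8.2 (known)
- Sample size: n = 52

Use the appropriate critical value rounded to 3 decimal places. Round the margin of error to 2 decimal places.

The population standard deviation σ is known, so use the z-interval margin of error formula.

For 90% confidence, z* = 1.645 (from standard normal table)

Margin of error formula for z-interval: E = z* × σ/√n

E = 1.645 × 8.2/√52
  = 1.645 × 1.137135
  = 1.8706

Rounded to 2 decimal places:

1.87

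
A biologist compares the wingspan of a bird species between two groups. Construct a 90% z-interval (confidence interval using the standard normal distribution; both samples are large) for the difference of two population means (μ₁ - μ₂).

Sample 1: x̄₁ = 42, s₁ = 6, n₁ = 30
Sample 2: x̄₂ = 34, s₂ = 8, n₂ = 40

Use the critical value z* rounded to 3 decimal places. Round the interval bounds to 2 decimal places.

Both samples are large (n₁ = 30 ≥ 30, n₂ = 40 ≥ 30), so a z-interval for the difference of means applies.

Point estimate: x̄₁ - x̄₂ = 42 - 34 = 8

Standard error: SE = √(s₁²/n₁ + s₂²/n₂)
= √(6²/30 + 8²/40)
= √(1.200000 + 1.600000)
= 1.673320

For 90% confidence, z* = 1.645 (from standard normal table)
Margin of error: E = z* × SE = 1.645 × 1.673320 = 2.7526

Z-interval: (x̄₁ - x̄₂) ± E = 8 ± 2.7526 = (5.2474, 10.7526)

Rounded to 2 decimal places:

(5.25, 10.75)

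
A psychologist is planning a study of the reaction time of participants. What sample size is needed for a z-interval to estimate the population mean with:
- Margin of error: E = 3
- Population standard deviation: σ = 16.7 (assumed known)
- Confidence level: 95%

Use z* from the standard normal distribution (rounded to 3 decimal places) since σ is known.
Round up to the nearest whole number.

Using z* since population σ is known (z-interval formula).

For 95% confidence, z* = 1.96 (from standard normal table)

Sample size formula for z-interval: n = (z*σ/E)²

n = (1.96 × 16.7 / 3)²
  = (10.910667)²
  = 119.0426

Round up to the nearest whole number: n = 120

120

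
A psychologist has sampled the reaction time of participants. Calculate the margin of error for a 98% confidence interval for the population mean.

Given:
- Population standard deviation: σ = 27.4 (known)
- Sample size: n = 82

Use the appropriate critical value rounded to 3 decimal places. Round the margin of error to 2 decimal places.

The population standard deviation σ is known, so use the z-interval margin of error formula.

For 98% confidence, z* = 2.326 (from standard normal table)

Margin of error formula for z-interval: E = z* × σ/√n

E = 2.326 × 27.4/√82
  = 2.326 × 3.025824
  = 7.0381

Rounded to 2 decimal places:

7.04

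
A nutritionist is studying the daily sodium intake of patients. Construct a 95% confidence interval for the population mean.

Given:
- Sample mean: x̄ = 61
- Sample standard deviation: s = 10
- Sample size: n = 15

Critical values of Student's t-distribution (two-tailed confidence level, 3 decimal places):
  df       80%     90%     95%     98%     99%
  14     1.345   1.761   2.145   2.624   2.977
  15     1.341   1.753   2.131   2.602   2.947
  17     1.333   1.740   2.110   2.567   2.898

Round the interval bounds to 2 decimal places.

The population standard deviation σ is unknown (only the sample standard deviation s is given), so use a t-interval with df = n - 1 = 15 - 1 = 14.

For 95% confidence with df = 14, t* = 2.145 (from t-table)

Standard error: SE = s/√n = 10/√15 = 2.581989

Margin of error: E = t* × SE = 2.145 × 2.581989 = 5.5384

T-interval: x̄ ± E = 61 ± 5.5384 = (55.4616, 66.5384)

Rounded to 2 decimal places:

(55.46, 66.54)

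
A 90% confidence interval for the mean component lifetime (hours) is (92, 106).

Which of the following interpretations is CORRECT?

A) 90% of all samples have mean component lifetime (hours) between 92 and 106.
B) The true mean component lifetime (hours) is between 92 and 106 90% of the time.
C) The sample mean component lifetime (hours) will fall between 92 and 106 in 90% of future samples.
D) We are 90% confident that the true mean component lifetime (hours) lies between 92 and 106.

A confidence interval represents our confidence in the procedure, not a probability statement about the parameter.

Key concept: If we repeated this sampling process many times and computed a 90% CI each time, about 90% of those intervals would contain the true population parameter.

For this specific interval (92, 106):
- Midpoint (point estimate): 99
- Margin of error: 7

The correct interpretation is the one stating confidence that the true parameter lies in the interval — option D.

D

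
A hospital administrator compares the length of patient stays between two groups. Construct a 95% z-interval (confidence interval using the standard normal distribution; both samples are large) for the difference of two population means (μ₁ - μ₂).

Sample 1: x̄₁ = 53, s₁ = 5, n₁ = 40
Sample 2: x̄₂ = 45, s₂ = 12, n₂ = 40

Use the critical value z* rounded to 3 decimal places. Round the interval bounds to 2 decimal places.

Both samples are large (n₁ = 40 ≥ 30, n₂ = 40 ≥ 30), so a z-interval for the difference of means applies.

Point estimate: x̄₁ - x̄₂ = 53 - 45 = 8

Standard error: SE = √(s₁²/n₁ + s₂²/n₂)
= √(5²/40 + 12²/40)
= √(0.625000 + 3.600000)
= 2.055480

For 95% confidence, z* = 1.96 (from standard normal table)
Margin of error: E = z* × SE = 1.96 × 2.055480 = 4.0287

Z-interval: (x̄₁ - x̄₂) ± E = 8 ± 4.0287 = (3.9713, 12.0287)

Rounded to 2 decimal places:

(3.97, 12.03)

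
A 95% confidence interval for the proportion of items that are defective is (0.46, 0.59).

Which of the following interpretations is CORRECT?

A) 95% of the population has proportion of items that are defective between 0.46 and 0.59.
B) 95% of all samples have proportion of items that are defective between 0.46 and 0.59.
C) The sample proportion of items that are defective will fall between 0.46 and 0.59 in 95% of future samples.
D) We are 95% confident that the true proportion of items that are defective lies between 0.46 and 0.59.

A confidence interval represents our confidence in the procedure, not a probability statement about the parameter.

Key concept: If we repeated this sampling process many times and computed a 95% CI each time, about 95% of those intervals would contain the true population parameter.

For this specific interval (0.46, 0.59):
- Midpoint (point estimate): 0.525
- Margin of error: 0.065

The correct interpretation is the one stating confidence that the true parameter lies in the interval — option D.

D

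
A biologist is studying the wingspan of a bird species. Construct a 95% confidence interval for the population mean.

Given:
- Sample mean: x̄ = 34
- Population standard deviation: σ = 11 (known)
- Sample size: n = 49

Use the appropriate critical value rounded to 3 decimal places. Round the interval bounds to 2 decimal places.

The population standard deviation σ is known, so use a z-interval (standard normal critical value).

For 95% confidence, z* = 1.96 (from standard normal table)

Standard error: SE = σ/√n = 11/√49 = 1.571429

Margin of error: E = z* × SE = 1.96 × 1.571429 = 3.0800

Z-interval: x̄ ± E = 34 ± 3.0800 = (30.9200, 37.0800)

Rounded to 2 decimal places:

(30.92, 37.08)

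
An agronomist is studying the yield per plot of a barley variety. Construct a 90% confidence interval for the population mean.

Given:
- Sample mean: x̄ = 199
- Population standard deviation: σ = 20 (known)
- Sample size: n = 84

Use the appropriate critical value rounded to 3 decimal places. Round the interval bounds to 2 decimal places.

The population standard deviation σ is known, so use a z-interval (standard normal critical value).

For 90% confidence, z* = 1.645 (from standard normal table)

Standard error: SE = σ/√n = 20/√84 = 2.182179

Margin of error: E = z* × SE = 1.645 × 2.182179 = 3.5897

Z-interval: x̄ ± E = 199 ± 3.5897 = (195.4103, 202.5897)

Rounded to 2 decimal places:

(195.41, 202.59)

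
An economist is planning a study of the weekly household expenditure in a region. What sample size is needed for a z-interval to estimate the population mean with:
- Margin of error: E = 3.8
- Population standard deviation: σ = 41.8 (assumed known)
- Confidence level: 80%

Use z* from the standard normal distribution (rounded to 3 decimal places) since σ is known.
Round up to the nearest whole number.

Using z* since population σ is known (z-interval formula).

For 80% confidence, z* = 1.282 (from standard normal table)

Sample size formula for z-interval: n = (z*σ/E)²

n = (1.282 × 41.8 / 3.8)²
  = (14.102000)²
  = 198.8664

Round up to the nearest whole number: n = 199

199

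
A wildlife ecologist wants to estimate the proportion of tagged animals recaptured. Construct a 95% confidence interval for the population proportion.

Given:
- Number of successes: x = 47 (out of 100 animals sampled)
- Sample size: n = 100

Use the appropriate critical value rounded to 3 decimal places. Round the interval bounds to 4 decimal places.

Sample proportion: p̂ = 47/100 = 0.470000

Check conditions for normal approximation:
  np̂ = 47 ≥ 10 ✓
  n(1-p̂) = 53 ≥ 10 ✓

The sample is large enough, so use a z-interval (normal approximation) for the proportion.

For 95% confidence, z* = 1.96 (from standard normal table)

Standard error: SE = √(p̂(1-p̂)/n) = √(0.470000×0.530000/100) = 0.04990992

Margin of error: E = z* × SE = 1.96 × 0.04990992 = 0.097823

Z-interval: p̂ ± E = 0.470000 ± 0.097823 = (0.372177, 0.567823)

Rounded to 4 decimal places:

(0.3722, 0.5678)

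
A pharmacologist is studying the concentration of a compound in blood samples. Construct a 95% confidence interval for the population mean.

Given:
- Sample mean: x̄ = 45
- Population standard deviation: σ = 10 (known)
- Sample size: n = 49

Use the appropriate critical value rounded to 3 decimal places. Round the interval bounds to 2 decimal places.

The population standard deviation σ is known, so use a z-interval (standard normal critical value).

For 95% confidence, z* = 1.96 (from standard normal table)

Standard error: SE = σ/√n = 10/√49 = 1.428571

Margin of error: E = z* × SE = 1.96 × 1.428571 = 2.8000

Z-interval: x̄ ± E = 45 ± 2.8000 = (42.2000, 47.8000)

Rounded to 2 decimal places:

(42.20, 47.80)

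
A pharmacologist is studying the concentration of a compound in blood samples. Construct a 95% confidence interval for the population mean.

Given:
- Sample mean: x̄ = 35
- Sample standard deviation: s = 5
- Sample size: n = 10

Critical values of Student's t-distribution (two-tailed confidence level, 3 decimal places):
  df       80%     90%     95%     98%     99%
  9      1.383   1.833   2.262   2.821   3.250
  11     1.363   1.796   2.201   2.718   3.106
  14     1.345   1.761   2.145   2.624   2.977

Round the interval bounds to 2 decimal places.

The population standard deviation σ is unknown (only the sample standard deviation s is given), so use a t-interval with df = n - 1 = 10 - 1 = 9.

For 95% confidence with df = 9, t* = 2.262 (from t-table)

Standard error: SE = s/√n = 5/√10 = 1.581139

Margin of error: E = t* × SE = 2.262 × 1.581139 = 3.5765

T-interval: x̄ ± E = 35 ± 3.5765 = (31.4235, 38.5765)

Rounded to 2 decimal places:

(31.42, 38.58)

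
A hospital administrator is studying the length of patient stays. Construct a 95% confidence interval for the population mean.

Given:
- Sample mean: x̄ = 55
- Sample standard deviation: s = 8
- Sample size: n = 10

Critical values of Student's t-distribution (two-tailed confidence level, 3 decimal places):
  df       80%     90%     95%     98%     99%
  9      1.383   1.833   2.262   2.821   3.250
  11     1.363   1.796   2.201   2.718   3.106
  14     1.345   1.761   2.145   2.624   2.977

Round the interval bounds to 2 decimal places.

The population standard deviation σ is unknown (only the sample standard deviation s is given), so use a t-interval with df = n - 1 = 10 - 1 = 9.

For 95% confidence with df = 9, t* = 2.262 (from t-table)

Standard error: SE = s/√n = 8/√10 = 2.529822

Margin of error: E = t* × SE = 2.262 × 2.529822 = 5.7225

T-interval: x̄ ± E = 55 ± 5.7225 = (49.2775, 60.7225)

Rounded to 2 decimal places:

(49.28, 60.72)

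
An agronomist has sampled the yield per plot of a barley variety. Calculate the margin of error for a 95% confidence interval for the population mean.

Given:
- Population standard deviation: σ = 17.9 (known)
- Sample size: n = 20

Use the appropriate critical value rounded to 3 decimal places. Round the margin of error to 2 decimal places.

The population standard deviation σ is known, so use the z-interval margin of error formula.

For 95% confidence, z* = 1.96 (from standard normal table)

Margin of error formula for z-interval: E = z* × σ/√n

E = 1.96 × 17.9/√20
  = 1.96 × 4.002562
  = 7.8450

Rounded to 2 decimal places:

7.85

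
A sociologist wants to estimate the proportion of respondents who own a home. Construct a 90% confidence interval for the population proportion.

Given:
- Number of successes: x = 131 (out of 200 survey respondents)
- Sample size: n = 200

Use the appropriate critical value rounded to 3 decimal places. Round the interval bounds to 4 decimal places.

Sample proportion: p̂ = 131/200 = 0.655000

Check conditions for normal approximation:
  np̂ = 131 ≥ 10 ✓
  n(1-p̂) = 69 ≥ 10 ✓

The sample is large enough, so use a z-interval (normal approximation) for the proportion.

For 90% confidence, z* = 1.645 (from standard normal table)

Standard error: SE = √(p̂(1-p̂)/n) = √(0.655000×0.345000/200) = 0.03361361

Margin of error: E = z* × SE = 1.645 × 0.03361361 = 0.055294

Z-interval: p̂ ± E = 0.655000 ± 0.055294 = (0.599706, 0.710294)

Rounded to 4 decimal places:

(0.5997, 0.7103)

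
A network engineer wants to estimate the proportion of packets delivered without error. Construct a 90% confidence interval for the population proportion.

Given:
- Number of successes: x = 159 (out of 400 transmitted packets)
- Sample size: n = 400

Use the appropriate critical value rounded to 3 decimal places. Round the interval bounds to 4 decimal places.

Sample proportion: p̂ = 159/400 = 0.397500

Check conditions for normal approximation:
  np̂ = 159 ≥ 10 ✓
  n(1-p̂) = 241 ≥ 10 ✓

The sample is large enough, so use a z-interval (normal approximation) for the proportion.

For 90% confidence, z* = 1.645 (from standard normal table)

Standard error: SE = √(p̂(1-p̂)/n) = √(0.397500×0.602500/400) = 0.02446905

Margin of error: E = z* × SE = 1.645 × 0.02446905 = 0.040252

Z-interval: p̂ ± E = 0.397500 ± 0.040252 = (0.357248, 0.437752)

Rounded to 4 decimal places:

(0.3572, 0.4378)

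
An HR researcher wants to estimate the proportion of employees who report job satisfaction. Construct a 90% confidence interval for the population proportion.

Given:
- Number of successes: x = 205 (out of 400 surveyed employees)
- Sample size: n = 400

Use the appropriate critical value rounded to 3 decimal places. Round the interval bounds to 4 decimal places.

Sample proportion: p̂ = 205/400 = 0.512500

Check conditions for normal approximation:
  np̂ = 205 ≥ 10 ✓
  n(1-p̂) = 195 ≥ 10 ✓

The sample is large enough, so use a z-interval (normal approximation) for the proportion.

For 90% confidence, z* = 1.645 (from standard normal table)

Standard error: SE = √(p̂(1-p̂)/n) = √(0.512500×0.487500/400) = 0.02499219

Margin of error: E = z* × SE = 1.645 × 0.02499219 = 0.041112

Z-interval: p̂ ± E = 0.512500 ± 0.041112 = (0.471388, 0.553612)

Rounded to 4 decimal places:

(0.4714, 0.5536)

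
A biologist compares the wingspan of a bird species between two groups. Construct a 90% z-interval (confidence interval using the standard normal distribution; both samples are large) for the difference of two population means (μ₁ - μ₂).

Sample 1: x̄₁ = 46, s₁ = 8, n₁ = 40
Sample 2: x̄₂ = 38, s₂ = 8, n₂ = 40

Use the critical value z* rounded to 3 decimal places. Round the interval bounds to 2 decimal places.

Both samples are large (n₁ = 40 ≥ 30, n₂ = 40 ≥ 30), so a z-interval for the difference of means applies.

Point estimate: x̄₁ - x̄₂ = 46 - 38 = 8

Standard error: SE = √(s₁²/n₁ + s₂²/n₂)
= √(8²/40 + 8²/40)
= √(1.600000 + 1.600000)
= 1.788854

For 90% confidence, z* = 1.645 (from standard normal table)
Margin of error: E = z* × SE = 1.645 × 1.788854 = 2.9427

Z-interval: (x̄₁ - x̄₂) ± E = 8 ± 2.9427 = (5.0573, 10.9427)

Rounded to 2 decimal places:

(5.06, 10.94)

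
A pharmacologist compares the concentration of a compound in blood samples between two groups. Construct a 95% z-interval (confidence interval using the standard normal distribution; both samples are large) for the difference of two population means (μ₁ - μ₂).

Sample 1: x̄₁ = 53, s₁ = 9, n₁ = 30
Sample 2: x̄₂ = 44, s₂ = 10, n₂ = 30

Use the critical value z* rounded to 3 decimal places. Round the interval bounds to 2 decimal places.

Both samples are large (n₁ = 30 ≥ 30, n₂ = 30 ≥ 30), so a z-interval for the difference of means applies.

Point estimate: x̄₁ - x̄₂ = 53 - 44 = 9

Standard error: SE = √(s₁²/n₁ + s₂²/n₂)
= √(9²/30 + 10²/30)
= √(2.700000 + 3.333333)
= 2.456284

For 95% confidence, z* = 1.96 (from standard normal table)
Margin of error: E = z* × SE = 1.96 × 2.456284 = 4.8143

Z-interval: (x̄₁ - x̄₂) ± E = 9 ± 4.8143 = (4.1857, 13.8143)

Rounded to 2 decimal places:

(4.19, 13.81)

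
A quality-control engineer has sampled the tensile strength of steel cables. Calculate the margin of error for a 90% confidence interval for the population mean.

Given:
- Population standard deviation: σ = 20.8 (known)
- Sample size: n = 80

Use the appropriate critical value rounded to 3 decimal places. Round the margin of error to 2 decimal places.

The population standard deviation σ is known, so use the z-interval margin of error formula.

For 90% confidence, z* = 1.645 (from standard normal table)

Margin of error formula for z-interval: E = z* × σ/√n

E = 1.645 × 20.8/√80
  = 1.645 × 2.325511
  = 3.8255

Rounded to 2 decimal places:

3.83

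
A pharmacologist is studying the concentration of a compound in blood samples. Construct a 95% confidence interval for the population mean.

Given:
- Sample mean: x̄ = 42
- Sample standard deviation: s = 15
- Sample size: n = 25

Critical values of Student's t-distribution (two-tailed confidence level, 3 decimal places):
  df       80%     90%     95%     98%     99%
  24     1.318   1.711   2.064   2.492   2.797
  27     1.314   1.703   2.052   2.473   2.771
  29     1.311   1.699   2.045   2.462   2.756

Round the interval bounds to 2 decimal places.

The population standard deviation σ is unknown (only the sample standard deviation s is given), so use a t-interval with df = n - 1 = 25 - 1 = 24.

For 95% confidence with df = 24, t* = 2.064 (from t-table)

Standard error: SE = s/√n = 15/√25 = 3.000000

Margin of error: E = t* × SE = 2.064 × 3.000000 = 6.1920

T-interval: x̄ ± E = 42 ± 6.1920 = (35.8080, 48.1920)

Rounded to 2 decimal places:

(35.81, 48.19)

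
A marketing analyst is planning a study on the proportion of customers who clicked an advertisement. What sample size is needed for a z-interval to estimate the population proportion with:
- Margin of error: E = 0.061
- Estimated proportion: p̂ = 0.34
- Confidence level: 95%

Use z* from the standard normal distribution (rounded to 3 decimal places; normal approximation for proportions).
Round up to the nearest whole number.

Using z* for proportion z-interval (normal approximation).

For 95% confidence, z* = 1.96 (from standard normal table)

Sample size formula for proportion z-interval: n = z*²p̂(1-p̂)/E²

n = 1.96² × 0.34 × 0.66 / 0.061²
  = 3.8416 × 0.2244 / 0.003721
  = 231.6729

Round up to the nearest whole number: n = 232

232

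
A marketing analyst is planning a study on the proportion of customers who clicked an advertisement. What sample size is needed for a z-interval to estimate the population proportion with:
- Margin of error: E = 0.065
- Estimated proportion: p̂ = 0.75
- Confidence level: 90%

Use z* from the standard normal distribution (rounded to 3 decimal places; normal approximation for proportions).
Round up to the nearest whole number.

Using z* for proportion z-interval (normal approximation).

For 90% confidence, z* = 1.645 (from standard normal table)

Sample size formula for proportion z-interval: n = z*²p̂(1-p̂)/E²

n = 1.645² × 0.75 × 0.25 / 0.065²
  = 2.706025 × 0.1875 / 0.004225
  = 120.0899

Round up to the nearest whole number: n = 121

121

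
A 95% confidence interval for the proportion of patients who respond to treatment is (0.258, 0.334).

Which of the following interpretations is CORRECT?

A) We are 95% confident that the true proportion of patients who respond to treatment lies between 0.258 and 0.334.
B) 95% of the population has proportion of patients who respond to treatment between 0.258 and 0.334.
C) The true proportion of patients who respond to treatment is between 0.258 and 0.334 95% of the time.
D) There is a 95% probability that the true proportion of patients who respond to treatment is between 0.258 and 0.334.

A confidence interval represents our confidence in the procedure, not a probability statement about the parameter.

Key concept: If we repeated this sampling process many times and computed a 95% CI each time, about 95% of those intervals would contain the true population parameter.

For this specific interval (0.258, 0.334):
- Midpoint (point estimate): 0.296
- Margin of error: 0.038

The correct interpretation is the one stating confidence that the true parameter lies in the interval — option A.

A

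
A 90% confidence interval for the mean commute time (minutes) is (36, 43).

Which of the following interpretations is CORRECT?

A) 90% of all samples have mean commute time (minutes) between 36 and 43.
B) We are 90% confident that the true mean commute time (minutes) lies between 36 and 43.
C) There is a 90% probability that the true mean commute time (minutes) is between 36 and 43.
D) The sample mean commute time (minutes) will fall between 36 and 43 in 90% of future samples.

A confidence interval represents our confidence in the procedure, not a probability statement about the parameter.

Key concept: If we repeated this sampling process many times and computed a 90% CI each time, about 90% of those intervals would contain the true population parameter.

For this specific interval (36, 43):
- Midpoint (point estimate): 39.5
- Margin of error: 3.5

The correct interpretation is the one stating confidence that the true parameter lies in the interval — option B.

B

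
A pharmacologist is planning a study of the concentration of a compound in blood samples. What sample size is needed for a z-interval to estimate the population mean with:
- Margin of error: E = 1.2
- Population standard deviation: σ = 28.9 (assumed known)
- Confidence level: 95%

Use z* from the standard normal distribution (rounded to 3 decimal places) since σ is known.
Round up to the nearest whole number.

Using z* since population σ is known (z-interval formula).

For 95% confidence, z* = 1.96 (from standard normal table)

Sample size formula for z-interval: n = (z*σ/E)²

n = (1.96 × 28.9 / 1.2)²
  = (47.203333)²
  = 2228.1547

Round up to the nearest whole number: n = 2229

2229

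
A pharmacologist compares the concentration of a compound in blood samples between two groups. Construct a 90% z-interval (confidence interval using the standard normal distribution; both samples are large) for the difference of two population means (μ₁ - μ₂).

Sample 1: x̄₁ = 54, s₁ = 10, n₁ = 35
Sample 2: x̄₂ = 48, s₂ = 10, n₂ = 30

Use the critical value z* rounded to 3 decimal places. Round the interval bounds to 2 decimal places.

Both samples are large (n₁ = 35 ≥ 30, n₂ = 30 ≥ 30), so a z-interval for the difference of means applies.

Point estimate: x̄₁ - x̄₂ = 54 - 48 = 6

Standard error: SE = √(s₁²/n₁ + s₂²/n₂)
= √(10²/35 + 10²/30)
= √(2.857143 + 3.333333)
= 2.488067

For 90% confidence, z* = 1.645 (from standard normal table)
Margin of error: E = z* × SE = 1.645 × 2.488067 = 4.0929

Z-interval: (x̄₁ - x̄₂) ± E = 6 ± 4.0929 = (1.9071, 10.0929)

Rounded to 2 decimal places:

(1.91, 10.09)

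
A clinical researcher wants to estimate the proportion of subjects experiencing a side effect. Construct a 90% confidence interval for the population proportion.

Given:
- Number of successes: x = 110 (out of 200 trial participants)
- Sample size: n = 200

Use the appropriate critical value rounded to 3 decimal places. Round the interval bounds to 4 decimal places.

Sample proportion: p̂ = 110/200 = 0.550000

Check conditions for normal approximation:
  np̂ = 110 ≥ 10 ✓
  n(1-p̂) = 90 ≥ 10 ✓

The sample is large enough, so use a z-interval (normal approximation) for the proportion.

For 90% confidence, z* = 1.645 (from standard normal table)

Standard error: SE = √(p̂(1-p̂)/n) = √(0.550000×0.450000/200) = 0.03517812

Margin of error: E = z* × SE = 1.645 × 0.03517812 = 0.057868

Z-interval: p̂ ± E = 0.550000 ± 0.057868 = (0.492132, 0.607868)

Rounded to 4 decimal places:

(0.4921, 0.6079)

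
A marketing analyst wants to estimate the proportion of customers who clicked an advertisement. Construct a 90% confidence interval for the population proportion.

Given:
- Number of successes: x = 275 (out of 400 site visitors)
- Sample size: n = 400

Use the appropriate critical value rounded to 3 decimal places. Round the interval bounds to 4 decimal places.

Sample proportion: p̂ = 275/400 = 0.687500

Check conditions for normal approximation:
  np̂ = 275 ≥ 10 ✓
  n(1-p̂) = 125 ≥ 10 ✓

The sample is large enough, so use a z-interval (normal approximation) for the proportion.

For 90% confidence, z* = 1.645 (from standard normal table)

Standard error: SE = √(p̂(1-p̂)/n) = √(0.687500×0.312500/400) = 0.02317562

Margin of error: E = z* × SE = 1.645 × 0.02317562 = 0.038124

Z-interval: p̂ ± E = 0.687500 ± 0.038124 = (0.649376, 0.725624)

Rounded to 4 decimal places:

(0.6494, 0.7256)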